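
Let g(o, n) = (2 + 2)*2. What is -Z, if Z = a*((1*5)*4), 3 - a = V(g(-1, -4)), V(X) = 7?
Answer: 80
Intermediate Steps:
g(o, n) = 8 (g(o, n) = 4*2 = 8)
a = -4 (a = 3 - 1*7 = 3 - 7 = -4)
Z = -80 (Z = -4*1*5*4 = -20*4 = -4*20 = -80)
-Z = -1*(-80) = 80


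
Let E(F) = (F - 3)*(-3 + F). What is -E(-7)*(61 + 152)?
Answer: -21300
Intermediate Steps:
E(F) = (-3 + F)**2 (E(F) = (-3 + F)*(-3 + F) = (-3 + F)**2)
-E(-7)*(61 + 152) = -(-3 - 7)**2*(61 + 152) = -(-10)**2*213 = -100*213 = -1*21300 = -21300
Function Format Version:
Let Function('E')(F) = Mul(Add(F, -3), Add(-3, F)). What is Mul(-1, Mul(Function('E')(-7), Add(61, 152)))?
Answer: -21300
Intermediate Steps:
Function('E')(F) = Pow(Add(-3, F), 2) (Function('E')(F) = Mul(Add(-3, F), Add(-3, F)) = Pow(Add(-3, F), 2))
Mul(-1, Mul(Function('E')(-7), Add(61, 152))) = Mul(-1, Mul(Pow(Add(-3, -7), 2), Add(61, 152))) = Mul(-1, Mul(Pow(-10, 2), 213)) = Mul(-1, Mul(100, 213)) = Mul(-1, 21300) = -21300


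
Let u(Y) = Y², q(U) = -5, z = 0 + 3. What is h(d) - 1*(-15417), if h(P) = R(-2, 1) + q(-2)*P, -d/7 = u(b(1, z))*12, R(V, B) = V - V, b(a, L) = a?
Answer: 15837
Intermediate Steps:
z = 3
R(V, B) = 0
d = -84 (d = -7*1²*12 = -7*12 = -84)
h(P) = -5*P (h(P) = 0 - 5*P = -5*P)
h(d) - 1*(-15417) = -5*(-84) - 1*(-15417) = 420 + 15417 = 15837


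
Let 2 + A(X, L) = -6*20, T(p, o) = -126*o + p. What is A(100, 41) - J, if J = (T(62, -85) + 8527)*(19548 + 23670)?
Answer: -834064304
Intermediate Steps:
T(p, o) = p - 126*o
A(X, L) = -122 (A(X, L) = -2 - 6*20 = -2 - 120 = -122)
J = 834064182 (J = ((62 - 126*(-85)) + 8527)*(19548 + 23670) = ((62 + 10710) + 8527)*43218 = (10772 + 8527)*43218 = 19299*43218 = 834064182)
A(100, 41) - J = -122 - 1*834064182 = -122 - 834064182 = -834064304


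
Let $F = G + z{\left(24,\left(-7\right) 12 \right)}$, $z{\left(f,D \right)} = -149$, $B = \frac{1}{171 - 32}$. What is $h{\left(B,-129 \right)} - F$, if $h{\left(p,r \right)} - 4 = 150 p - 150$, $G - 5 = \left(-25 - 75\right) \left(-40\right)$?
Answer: $- \frac{556128}{139} \approx -4000.9$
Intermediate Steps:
$B = \frac{1}{139} \approx 0.0071942$
$G = 4005$ ($G = 5 + \left(-25 - 75\right) \left(-40\right) = 5 - -4000 = 5 + 4000 = 4005$)
$h{\left(p,r \right)} = -146 + 150 p$ ($h{\left(p,r \right)} = 4 + \left(150 p - 150\right) = 4 + \left(-150 + 150 p\right) = -146 + 150 p$)
$F = 3856$ ($F = 4005 - 149 = 3856$)
$h{\left(B,-129 \right)} - F = \left(-146 + 150 \cdot \frac{1}{139}\right) - 3856 = \left(-146 + \frac{150}{139}\right) - 3856 = - \frac{20144}{139} - 3856 = - \frac{556128}{139}$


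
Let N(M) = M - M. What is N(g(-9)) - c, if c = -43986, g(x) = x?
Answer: 43986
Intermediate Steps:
N(M) = 0
N(g(-9)) - c = 0 - 1*(-43986) = 0 + 43986 = 43986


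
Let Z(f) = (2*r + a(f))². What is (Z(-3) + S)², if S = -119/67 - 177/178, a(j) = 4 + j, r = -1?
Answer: 445843225/142229476 ≈ 3.1347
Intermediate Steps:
Z(f) = (2 + f)² (Z(f) = (2*(-1) + (4 + f))² = (-2 + (4 + f))² = (2 + f)²)
S = -33041/11926 (S = -119*1/67 - 177*1/178 = -119/67 - 177/178 = -33041/11926 ≈ -2.7705)
(Z(-3) + S)² = ((2 - 3)² - 33041/11926)² = ((-1)² - 33041/11926)² = (1 - 33041/11926)² = (-21115/11926)² = 445843225/142229476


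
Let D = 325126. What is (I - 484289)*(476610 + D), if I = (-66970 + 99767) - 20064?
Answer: -378063421216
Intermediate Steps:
I = 12733 (I = 32797 - 20064 = 12733)
(I - 484289)*(476610 + D) = (12733 - 484289)*(476610 + 325126) = -471556*801736 = -378063421216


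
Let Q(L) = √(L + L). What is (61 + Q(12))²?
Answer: 3745 + 244*√6 ≈ 4342.7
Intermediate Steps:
Q(L) = √2*√L (Q(L) = √(2*L) = √2*√L)
(61 + Q(12))² = (61 + √2*√12)² = (61 + √2*(2*√3))² = (61 + 2*√6)²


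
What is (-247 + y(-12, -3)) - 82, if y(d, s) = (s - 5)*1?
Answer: -337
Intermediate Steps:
y(d, s) = -5 + s (y(d, s) = (-5 + s)*1 = -5 + s)
(-247 + y(-12, -3)) - 82 = (-247 + (-5 - 3)) - 82 = (-247 - 8) - 82 = -255 - 82 = -337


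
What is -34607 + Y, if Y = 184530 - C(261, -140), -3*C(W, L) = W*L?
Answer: 137743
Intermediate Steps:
C(W, L) = -L*W/3 (C(W, L) = -W*L/3 = -L*W/3)
Y = 172350 (Y = 184530 - (-1)*(-140)*261/3 = 184530 - 1*12180 = 184530 - 12180 = 172350)
-34607 + Y = -34607 + 172350 = 137743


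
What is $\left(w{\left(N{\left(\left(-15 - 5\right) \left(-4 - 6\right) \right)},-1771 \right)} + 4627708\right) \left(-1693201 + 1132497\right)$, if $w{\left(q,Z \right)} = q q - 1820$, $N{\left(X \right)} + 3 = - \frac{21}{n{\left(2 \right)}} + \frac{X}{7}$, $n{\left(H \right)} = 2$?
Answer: $- \frac{127100182128144}{49} \approx -2.5939 \cdot 10^{12}$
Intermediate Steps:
$N{\left(X \right)} = - \frac{27}{2} + \frac{X}{7}$ ($N{\left(X \right)} = -3 + \left(- \frac{21}{2} + \frac{X}{7}\right) = - \frac{27}{2} + \frac{X}{7}$)
$w{\left(q,Z \right)} = -1820 + q^{2}$ ($w{\left(q,Z \right)} = q^{2} - 1820 = -1820 + q^{2}$)
$\left(w{\left(N{\left(\left(-15 - 5\right) \left(-4 - 6\right) \right)},-1771 \right)} + 4627708\right) \left(-1693201 + 1132497\right) = \left(\left(-1820 + \left(- \frac{27}{2} + \frac{\left(-15 - 5\right) \left(-4 - 6\right)}{7}\right)^{2}\right) + 4627708\right) \left(-1693201 + 1132497\right) = \left(\left(-1820 + \left(- \frac{27}{2} + \frac{\left(-20\right) \left(-10\right)}{7}\right)^{2}\right) + 4627708\right) \left(-560704\right) = \left(\left(-1820 + \left(- \frac{27}{2} + \frac{1}{7} \cdot 200\right)^{2}\right) + 4627708\right) \left(-560704\right) = \left(\left(-1820 + \left(- \frac{27}{2} + \frac{200}{7}\right)^{2}\right) + 4627708\right) \left(-560704\right) = \left(\left(-1820 + \left(\frac{211}{14}\right)^{2}\right) + 4627708\right) \left(-560704\right) = \left(\left(-1820 + \frac{44521}{196}\right) + 4627708\right) \left(-560704\right) = \left(- \frac{312199}{196} + 4627708\right) \left(-560704\right) = \frac{906718569}{196} \left(-560704\right) = - \frac{127100182128144}{49}$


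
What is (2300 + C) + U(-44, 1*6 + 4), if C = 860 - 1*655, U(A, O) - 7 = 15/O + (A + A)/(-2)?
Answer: 5115/2 ≈ 2557.5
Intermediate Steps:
U(A, O) = 7 - A + 15/O (U(A, O) = 7 + (15/O + (A + A)/(-2)) = 7 + (15/O + (2*A)*(-½)) = 7 + (15/O - A) = 7 + (-A + 15/O) = 7 - A + 15/O)
C = 205 (C = 860 - 655 = 205)
(2300 + C) + U(-44, 1*6 + 4) = (2300 + 205) + (7 - 1*(-44) + 15/(1*6 + 4)) = 2505 + (7 + 44 + 15/(6 + 4)) = 2505 + (7 + 44 + 15/10) = 2505 + (7 + 44 + 15*(⅒)) = 2505 + (7 + 44 + 3/2) = 2505 + 105/2 = 5115/2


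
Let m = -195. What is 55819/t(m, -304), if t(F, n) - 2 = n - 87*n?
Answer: 55819/26146 ≈ 2.1349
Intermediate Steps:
t(F, n) = 2 - 86*n (t(F, n) = 2 + (n - 87*n) = 2 - 86*n)
55819/t(m, -304) = 55819/(2 - 86*(-304)) = 55819/(2 + 26144) = 55819/26146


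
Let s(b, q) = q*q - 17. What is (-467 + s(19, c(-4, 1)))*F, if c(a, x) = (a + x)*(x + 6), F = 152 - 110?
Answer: -1806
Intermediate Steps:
F = 42
c(a, x) = (6 + x)*(a + x) (c(a, x) = (a + x)*(6 + x) = (6 + x)*(a + x))
s(b, q) = -17 + q² (s(b, q) = q² - 17 = -17 + q²)
(-467 + s(19, c(-4, 1)))*F = (-467 + (-17 + (1² + 6*(-4) + 6*1 - 4*1)²))*42 = (-467 + (-17 + (1 - 24 + 6 - 4)²))*42 = (-467 + (-17 + (-21)²))*42 = (-467 + (-17 + 441))*42 = (-467 + 424)*42 = -43*42 = -1806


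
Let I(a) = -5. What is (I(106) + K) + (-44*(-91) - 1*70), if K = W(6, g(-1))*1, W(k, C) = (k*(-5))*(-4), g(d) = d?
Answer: 4049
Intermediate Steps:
W(k, C) = 20*k (W(k, C) = -5*k*(-4) = 20*k)
K = 120 (K = (20*6)*1 = 120*1 = 120)
(I(106) + K) + (-44*(-91) - 1*70) = (-5 + 120) + (-44*(-91) - 1*70) = 115 + (4004 - 70) = 115 + 3934 = 4049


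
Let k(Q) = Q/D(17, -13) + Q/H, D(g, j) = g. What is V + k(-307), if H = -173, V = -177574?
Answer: -522293026/2941 ≈ -1.7759e+5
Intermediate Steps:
k(Q) = 156*Q/2941 (k(Q) = Q/17 + Q/(-173) = Q*(1/17) + Q*(-1/173) = Q/17 - Q/173 = 156*Q/2941)
V + k(-307) = -177574 + (156/2941)*(-307) = -177574 - 47892/2941 = -522293026/2941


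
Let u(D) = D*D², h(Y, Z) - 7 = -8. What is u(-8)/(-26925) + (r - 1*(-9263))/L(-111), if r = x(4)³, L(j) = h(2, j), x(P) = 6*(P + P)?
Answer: -3227095363/26925 ≈ -1.1986e+5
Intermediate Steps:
h(Y, Z) = -1 (h(Y, Z) = 7 - 8 = -1)
x(P) = 12*P (x(P) = 6*(2*P) = 12*P)
L(j) = -1
u(D) = D³
r = 110592 (r = (12*4)³ = 48³ = 110592)
u(-8)/(-26925) + (r - 1*(-9263))/L(-111) = (-8)³/(-26925) + (110592 - 1*(-9263))/(-1) = -512*(-1/26925) + (110592 + 9263)*(-1) = 512/26925 + 119855*(-1) = 512/26925 - 119855 = -3227095363/26925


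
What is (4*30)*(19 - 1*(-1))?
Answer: 2400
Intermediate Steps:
(4*30)*(19 - 1*(-1)) = 120*(19 + 1) = 120*20 = 2400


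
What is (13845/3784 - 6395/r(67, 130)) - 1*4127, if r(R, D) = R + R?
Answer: -1057481781/253528 ≈ -4171.1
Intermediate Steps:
r(R, D) = 2*R
(13845/3784 - 6395/r(67, 130)) - 1*4127 = (13845/3784 - 6395/(2*67)) - 1*4127 = (13845*(1/3784) - 6395/134) - 4127 = (13845/3784 - 6395*1/134) - 4127 = (13845/3784 - 6395/134) - 4127 = -11171725/253528 - 4127 = -1057481781/253528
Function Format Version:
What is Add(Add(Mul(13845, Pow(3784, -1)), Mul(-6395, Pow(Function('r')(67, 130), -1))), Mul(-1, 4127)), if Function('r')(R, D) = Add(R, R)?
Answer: Rational(-1057481781, 253528) ≈ -4171.1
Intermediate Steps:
Function('r')(R, D) = Mul(2, R)
Add(Add(Mul(13845, Pow(3784, -1)), Mul(-6395, Pow(Function('r')(67, 130), -1))), Mul(-1, 4127)) = Add(Add(Mul(13845, Pow(3784, -1)), Mul(-6395, Pow(Mul(2, 67), -1))), Mul(-1, 4127)) = Add(Add(Mul(13845, Rational(1, 3784)), Mul(-6395, Pow(134, -1))), -4127) = Add(Add(Rational(13845, 3784), Mul(-6395, Rational(1, 134))), -4127) = Add(Add(Rational(13845, 3784), Rational(-6395, 134)), -4127) = Add(Rational(-11171725, 253528), -4127) = Rational(-1057481781, 253528)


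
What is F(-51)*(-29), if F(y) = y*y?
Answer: -75429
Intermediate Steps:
F(y) = y**2
F(-51)*(-29) = (-51)**2*(-29) = 2601*(-29) = -75429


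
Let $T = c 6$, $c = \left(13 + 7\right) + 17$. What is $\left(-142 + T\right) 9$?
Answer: $720$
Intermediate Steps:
$c = 37$ ($c = 20 + 17 = 37$)
$T = 222$ ($T = 37 \cdot 6 = 222$)
$\left(-142 + T\right) 9 = \left(-142 + 222\right) 9 = 80 \cdot 9 = 720$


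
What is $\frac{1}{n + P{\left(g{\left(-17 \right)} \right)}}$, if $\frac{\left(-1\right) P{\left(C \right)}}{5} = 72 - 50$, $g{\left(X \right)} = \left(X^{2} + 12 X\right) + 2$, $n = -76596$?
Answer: $- \frac{1}{76706} \approx -1.3037 \cdot 10^{-5}$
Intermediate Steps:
$g{\left(X \right)} = 2 + X^{2} + 12 X$
$P{\left(C \right)} = -110$ ($P{\left(C \right)} = - 5 \left(72 - 50\right) = \left(-5\right) 22 = -110$)
$\frac{1}{n + P{\left(g{\left(-17 \right)} \right)}} = \frac{1}{-76596 - 110} = \frac{1}{-76706} = - \frac{1}{76706}$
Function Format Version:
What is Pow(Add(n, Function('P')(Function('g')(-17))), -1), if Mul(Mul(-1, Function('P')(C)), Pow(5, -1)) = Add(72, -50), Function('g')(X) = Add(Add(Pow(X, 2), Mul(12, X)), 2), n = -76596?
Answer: Rational(-1, 76706) ≈ -1.3037e-5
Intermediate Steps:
Function('g')(X) = Add(2, Pow(X, 2), Mul(12, X))
Function('P')(C) = -110 (Function('P')(C) = Mul(-5, Add(72, -50)) = Mul(-5, 22) = -110)
Pow(Add(n, Function('P')(Function('g')(-17))), -1) = Pow(Add(-76596, -110), -1) = Pow(-76706, -1) = Rational(-1, 76706)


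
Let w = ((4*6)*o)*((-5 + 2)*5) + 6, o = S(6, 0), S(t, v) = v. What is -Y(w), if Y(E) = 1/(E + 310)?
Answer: -1/316 ≈ -0.0031646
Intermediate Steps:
o = 0
w = 6 (w = ((4*6)*0)*((-5 + 2)*5) + 6 = (24*0)*(-3*5) + 6 = 0*(-15) + 6 = 0 + 6 = 6)
Y(E) = 1/(310 + E)
-Y(w) = -1/(310 + 6) = -1/316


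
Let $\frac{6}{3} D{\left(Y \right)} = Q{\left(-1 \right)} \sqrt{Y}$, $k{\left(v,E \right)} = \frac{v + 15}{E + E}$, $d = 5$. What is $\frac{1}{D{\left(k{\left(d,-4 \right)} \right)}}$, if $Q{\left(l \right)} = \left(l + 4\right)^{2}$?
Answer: $- \frac{2 i \sqrt{10}}{45} \approx - 0.14055 i$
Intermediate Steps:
$Q{\left(l \right)} = \left(4 + l\right)^{2}$
$k{\left(v,E \right)} = \frac{15 + v}{2 E}$
$D{\left(Y \right)} = \frac{9 \sqrt{Y}}{2}$ ($D{\left(Y \right)} = \frac{\left(4 - 1\right)^{2} \sqrt{Y}}{2} = \frac{3^{2} \sqrt{Y}}{2} = \frac{9 \sqrt{Y}}{2}$)
$\frac{1}{D{\left(k{\left(d,-4 \right)} \right)}} = \frac{1}{\frac{9}{2} \sqrt{\frac{15 + 5}{2 \left(-4\right)}}} = \frac{1}{\frac{9}{2} \sqrt{\frac{1}{2} \left(- \frac{1}{4}\right) 20}} = \frac{1}{\frac{9}{2} \sqrt{- \frac{5}{2}}} = \frac{1}{\frac{9}{2} \frac{i \sqrt{10}}{2}} = \frac{1}{\frac{9}{4} i \sqrt{10}} = - \frac{2 i \sqrt{10}}{45}$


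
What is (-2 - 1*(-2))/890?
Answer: 0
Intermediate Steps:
(-2 - 1*(-2))/890 = (-2 + 2)/890 = (1/890)*0 = 0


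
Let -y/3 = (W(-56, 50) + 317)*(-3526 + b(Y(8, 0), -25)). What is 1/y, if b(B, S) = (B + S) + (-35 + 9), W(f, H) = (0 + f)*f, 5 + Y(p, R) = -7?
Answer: 1/37178451 ≈ 2.6897e-8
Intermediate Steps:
Y(p, R) = -12 (Y(p, R) = -5 - 7 = -12)
W(f, H) = f**2 (W(f, H) = f*f = f**2)
b(B, S) = -26 + B + S (b(B, S) = (B + S) - 26 = -26 + B + S)
y = 37178451 (y = -3*((-56)**2 + 317)*(-3526 + (-26 - 12 - 25)) = -3*(3136 + 317)*(-3526 - 63) = -10359*(-3589) = -3*(-12392817) = 37178451)
1/y = 1/37178451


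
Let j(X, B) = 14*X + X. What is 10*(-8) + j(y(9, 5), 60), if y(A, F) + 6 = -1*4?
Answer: -230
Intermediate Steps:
y(A, F) = -10 (y(A, F) = -6 - 1*4 = -6 - 4 = -10)
j(X, B) = 15*X
10*(-8) + j(y(9, 5), 60) = 10*(-8) + 15*(-10) = -80 - 150 = -230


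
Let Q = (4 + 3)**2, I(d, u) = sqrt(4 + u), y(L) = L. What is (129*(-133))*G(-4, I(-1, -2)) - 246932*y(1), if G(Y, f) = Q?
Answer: -1087625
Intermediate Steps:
Q = 49 (Q = 7**2 = 49)
G(Y, f) = 49
(129*(-133))*G(-4, I(-1, -2)) - 246932*y(1) = (129*(-133))*49 - 246932*1 = -17157*49 - 246932 = -840693 - 246932 = -1087625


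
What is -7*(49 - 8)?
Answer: -287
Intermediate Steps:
-7*(49 - 8) = -7*41 = -287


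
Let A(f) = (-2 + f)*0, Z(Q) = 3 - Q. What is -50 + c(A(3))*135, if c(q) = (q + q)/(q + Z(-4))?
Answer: -50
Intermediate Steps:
A(f) = 0
c(q) = 2*q/(7 + q) (c(q) = (q + q)/(q + (3 - 1*(-4))) = (2*q)/(q + (3 + 4)) = (2*q)/(q + 7) = (2*q)/(7 + q) = 2*q/(7 + q))
-50 + c(A(3))*135 = -50 + (2*0/(7 + 0))*135 = -50 + (2*0/7)*135 = -50 + (2*0*(1/7))*135 = -50 + 0*135 = -50 + 0 = -50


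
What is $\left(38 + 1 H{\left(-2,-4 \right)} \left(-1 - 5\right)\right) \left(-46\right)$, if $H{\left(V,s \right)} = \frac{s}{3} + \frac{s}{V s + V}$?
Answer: $-2300$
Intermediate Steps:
$H{\left(V,s \right)} = \frac{s}{3} + \frac{s}{V + V s}$ ($H{\left(V,s \right)} = s \frac{1}{3} + \frac{s}{V + V s} = \frac{s}{3} + \frac{s}{V + V s}$)
$\left(38 + 1 H{\left(-2,-4 \right)} \left(-1 - 5\right)\right) \left(-46\right) = \left(38 + 1 \cdot \frac{1}{3} \left(-4\right) \frac{1}{-2} \frac{1}{1 - 4} \left(3 - 2 - -8\right) \left(-1 - 5\right)\right) \left(-46\right) = \left(38 + 1 \cdot \frac{1}{3} \left(-4\right) \left(- \frac{1}{2}\right) \frac{1}{-3} \left(3 - 2 + 8\right) \left(-6\right)\right) \left(-46\right) = \left(38 + 1 \cdot \frac{1}{3} \left(-4\right) \left(- \frac{1}{2}\right) \left(- \frac{1}{3}\right) 9 \left(-6\right)\right) \left(-46\right) = \left(38 + 1 \left(\left(-2\right) \left(-6\right)\right)\right) \left(-46\right) = \left(38 + 1 \cdot 12\right) \left(-46\right) = \left(38 + 12\right) \left(-46\right) = 50 \left(-46\right) = -2300$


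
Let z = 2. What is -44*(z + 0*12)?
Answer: -88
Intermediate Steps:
-44*(z + 0*12) = -44*(2 + 0*12) = -44*(2 + 0) = -44*2 = -88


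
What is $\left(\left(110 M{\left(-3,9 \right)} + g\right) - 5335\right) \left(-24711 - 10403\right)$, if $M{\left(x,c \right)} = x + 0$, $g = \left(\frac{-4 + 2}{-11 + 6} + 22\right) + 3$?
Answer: $\frac{990144572}{5} \approx 1.9803 \cdot 10^{8}$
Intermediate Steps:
$g = \frac{127}{5}$ ($g = \left(- \frac{2}{-5} + 22\right) + 3 = \left(\left(-2\right) \left(- \frac{1}{5}\right) + 22\right) + 3 = \left(\frac{2}{5} + 22\right) + 3 = \frac{112}{5} + 3 = \frac{127}{5} \approx 25.4$)
$M{\left(x,c \right)} = x$
$\left(\left(110 M{\left(-3,9 \right)} + g\right) - 5335\right) \left(-24711 - 10403\right) = \left(\left(110 \left(-3\right) + \frac{127}{5}\right) - 5335\right) \left(-24711 - 10403\right) = \left(\left(-330 + \frac{127}{5}\right) - 5335\right) \left(-35114\right) = \left(- \frac{1523}{5} - 5335\right) \left(-35114\right) = \left(- \frac{28198}{5}\right) \left(-35114\right) = \frac{990144572}{5}$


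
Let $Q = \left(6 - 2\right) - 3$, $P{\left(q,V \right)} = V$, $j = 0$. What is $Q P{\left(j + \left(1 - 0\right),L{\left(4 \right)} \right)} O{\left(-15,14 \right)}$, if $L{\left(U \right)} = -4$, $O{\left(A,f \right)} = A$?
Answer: $60$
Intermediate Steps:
$Q = 1$ ($Q = 4 - 3 = 1$)
$Q P{\left(j + \left(1 - 0\right),L{\left(4 \right)} \right)} O{\left(-15,14 \right)} = 1 \left(\left(-4\right) \left(-15\right)\right) = 1 \cdot 60 = 60$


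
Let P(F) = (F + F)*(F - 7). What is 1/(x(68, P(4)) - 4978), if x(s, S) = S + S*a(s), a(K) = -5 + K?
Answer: -1/6514 ≈ -0.00015352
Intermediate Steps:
P(F) = 2*F*(-7 + F) (P(F) = (2*F)*(-7 + F) = 2*F*(-7 + F))
x(s, S) = S + S*(-5 + s)
1/(x(68, P(4)) - 4978) = 1/((2*4*(-7 + 4))*(-4 + 68) - 4978) = 1/((2*4*(-3))*64 - 4978) = 1/(-24*64 - 4978) = 1/(-1536 - 4978) = 1/(-6514) = -1/6514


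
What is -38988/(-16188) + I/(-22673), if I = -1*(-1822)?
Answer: 3747721/1609783 ≈ 2.3281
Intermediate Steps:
I = 1822
-38988/(-16188) + I/(-22673) = -38988/(-16188) + 1822/(-22673) = -38988*(-1/16188) + 1822*(-1/22673) = 171/71 - 1822/22673 = 3747721/1609783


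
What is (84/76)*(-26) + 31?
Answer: 43/19 ≈ 2.2632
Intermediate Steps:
(84/76)*(-26) + 31 = (84*(1/76))*(-26) + 31 = (21/19)*(-26) + 31 = -546/19 + 31 = 43/19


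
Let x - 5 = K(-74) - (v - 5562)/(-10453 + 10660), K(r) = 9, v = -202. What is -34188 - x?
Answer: -7085578/207 ≈ -34230.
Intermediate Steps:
x = 8662/207 (x = 5 + (9 - (-202 - 5562)/(-10453 + 10660)) = 5 + (9 - (-5764)/207) = 5 + (9 - 1*(-5764/207)) = 5 + (9 + 5764/207) = 5 + 7627/207 = 8662/207 ≈ 41.845)
-34188 - x = -34188 - 1*8662/207 = -34188 - 8662/207 = -7085578/207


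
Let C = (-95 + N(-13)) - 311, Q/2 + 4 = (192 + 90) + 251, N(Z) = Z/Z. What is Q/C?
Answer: -1058/405 ≈ -2.6123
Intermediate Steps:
N(Z) = 1
Q = 1058 (Q = -8 + 2*((192 + 90) + 251) = -8 + 2*(282 + 251) = -8 + 2*533 = -8 + 1066 = 1058)
C = -405 (C = (-95 + 1) - 311 = -94 - 311 = -405)
Q/C = 1058/(-405) = 1058*(-1/405) = -1058/405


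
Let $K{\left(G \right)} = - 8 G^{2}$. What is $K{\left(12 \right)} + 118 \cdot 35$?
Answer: $2978$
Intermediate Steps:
$K{\left(12 \right)} + 118 \cdot 35 = - 8 \cdot 12^{2} + 118 \cdot 35 = \left(-8\right) 144 + 4130 = -1152 + 4130 = 2978$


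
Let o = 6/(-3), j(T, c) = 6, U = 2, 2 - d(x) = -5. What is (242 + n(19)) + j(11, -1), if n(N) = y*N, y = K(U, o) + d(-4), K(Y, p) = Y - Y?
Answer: 381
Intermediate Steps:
d(x) = 7 (d(x) = 2 - 1*(-5) = 2 + 5 = 7)
o = -2 (o = 6*(-⅓) = -2)
K(Y, p) = 0
y = 7 (y = 0 + 7 = 7)
n(N) = 7*N
(242 + n(19)) + j(11, -1) = (242 + 7*19) + 6 = (242 + 133) + 6 = 375 + 6 = 381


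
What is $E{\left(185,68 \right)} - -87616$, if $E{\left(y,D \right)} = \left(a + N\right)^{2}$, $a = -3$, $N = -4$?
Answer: $87665$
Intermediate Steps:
$E{\left(y,D \right)} = 49$ ($E{\left(y,D \right)} = \left(-3 - 4\right)^{2} = \left(-7\right)^{2} = 49$)
$E{\left(185,68 \right)} - -87616 = 49 - -87616 = 49 + 87616 = 87665$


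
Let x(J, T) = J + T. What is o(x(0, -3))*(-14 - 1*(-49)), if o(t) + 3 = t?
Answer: -210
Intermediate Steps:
o(t) = -3 + t
o(x(0, -3))*(-14 - 1*(-49)) = (-3 + (0 - 3))*(-14 - 1*(-49)) = (-3 - 3)*(-14 + 49) = -6*35 = -210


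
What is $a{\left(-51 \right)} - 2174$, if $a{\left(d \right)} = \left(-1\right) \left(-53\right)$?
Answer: $-2121$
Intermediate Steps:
$a{\left(d \right)} = 53$
$a{\left(-51 \right)} - 2174 = 53 - 2174 = -2121$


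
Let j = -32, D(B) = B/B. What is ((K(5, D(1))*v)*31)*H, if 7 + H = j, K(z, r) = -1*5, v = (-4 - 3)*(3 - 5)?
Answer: 84630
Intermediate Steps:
D(B) = 1
v = 14 (v = -7*(-2) = 14)
K(z, r) = -5
H = -39 (H = -7 - 32 = -39)
((K(5, D(1))*v)*31)*H = (-5*14*31)*(-39) = -70*31*(-39) = -2170*(-39) = 84630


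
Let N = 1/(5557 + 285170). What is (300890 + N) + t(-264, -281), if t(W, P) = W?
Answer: 87400095103/290727 ≈ 3.0063e+5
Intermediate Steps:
N = 1/290727 ≈ 3.4397e-6
(300890 + N) + t(-264, -281) = (300890 + 1/290727) - 264 = 87476847031/290727 - 264 = 87400095103/290727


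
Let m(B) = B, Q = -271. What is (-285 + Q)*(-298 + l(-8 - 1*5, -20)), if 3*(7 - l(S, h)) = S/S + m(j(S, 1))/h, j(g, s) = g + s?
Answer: 2431388/15 ≈ 1.6209e+5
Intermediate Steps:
l(S, h) = 20/3 - (1 + S)/(3*h) (l(S, h) = 7 - (S/S + (S + 1)/h)/3 = 7 - (1 + (1 + S)/h)/3 = 7 + (-1/3 - (1 + S)/(3*h)) = 20/3 - (1 + S)/(3*h))
(-285 + Q)*(-298 + l(-8 - 1*5, -20)) = (-285 - 271)*(-298 + (1/3)*(-1 - (-8 - 1*5) + 20*(-20))/(-20)) = -556*(-298 + (1/3)*(-1/20)*(-1 - (-8 - 5) - 400)) = -556*(-298 + (1/3)*(-1/20)*(-1 - 1*(-13) - 400)) = -556*(-298 + (1/3)*(-1/20)*(-1 + 13 - 400)) = -556*(-298 + (1/3)*(-1/20)*(-388)) = -556*(-298 + 97/15) = -556*(-4373/15) = 2431388/15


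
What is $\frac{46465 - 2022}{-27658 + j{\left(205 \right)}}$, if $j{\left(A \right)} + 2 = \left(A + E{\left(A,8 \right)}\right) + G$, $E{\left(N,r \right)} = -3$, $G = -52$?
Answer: $- \frac{6349}{3930} \approx -1.6155$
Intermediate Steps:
$j{\left(A \right)} = -57 + A$ ($j{\left(A \right)} = -2 + \left(\left(A - 3\right) - 52\right) = -2 + \left(\left(-3 + A\right) - 52\right) = -2 + \left(-55 + A\right) = -57 + A$)
$\frac{46465 - 2022}{-27658 + j{\left(205 \right)}} = \frac{46465 - 2022}{-27658 + \left(-57 + 205\right)} = \frac{44443}{-27658 + 148} = \frac{44443}{-27510} = 44443 \left(- \frac{1}{27510}\right) = - \frac{6349}{3930}$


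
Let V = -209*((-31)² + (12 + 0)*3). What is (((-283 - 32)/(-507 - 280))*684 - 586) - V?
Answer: 163743829/787 ≈ 2.0806e+5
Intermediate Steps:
V = -208373 (V = -209*(961 + 12*3) = -209*(961 + 36) = -209*997 = -208373)
(((-283 - 32)/(-507 - 280))*684 - 586) - V = (((-283 - 32)/(-507 - 280))*684 - 586) - 1*(-208373) = (-315/(-787)*684 - 586) + 208373 = (-315*(-1/787)*684 - 586) + 208373 = ((315/787)*684 - 586) + 208373 = (215460/787 - 586) + 208373 = -245722/787 + 208373 = 163743829/787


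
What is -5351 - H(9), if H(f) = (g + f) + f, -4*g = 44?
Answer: -5358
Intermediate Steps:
g = -11 (g = -1/4*44 = -11)
H(f) = -11 + 2*f (H(f) = (-11 + f) + f = -11 + 2*f)
-5351 - H(9) = -5351 - (-11 + 2*9) = -5351 - (-11 + 18) = -5351 - 1*7 = -5351 - 7 = -5358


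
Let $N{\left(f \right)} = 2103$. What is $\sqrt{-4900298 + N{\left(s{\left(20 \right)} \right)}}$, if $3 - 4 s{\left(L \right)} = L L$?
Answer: $i \sqrt{4898195} \approx 2213.2 i$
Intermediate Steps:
$s{\left(L \right)} = \frac{3}{4} - \frac{L^{2}}{4}$ ($s{\left(L \right)} = \frac{3}{4} - \frac{L L}{4} = \frac{3}{4} - \frac{L^{2}}{4}$)
$\sqrt{-4900298 + N{\left(s{\left(20 \right)} \right)}} = \sqrt{-4900298 + 2103} = \sqrt{-4898195} = i \sqrt{4898195}$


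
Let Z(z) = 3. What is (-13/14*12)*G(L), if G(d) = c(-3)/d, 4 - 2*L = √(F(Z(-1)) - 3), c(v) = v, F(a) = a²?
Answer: 936/35 + 234*√6/35 ≈ 43.119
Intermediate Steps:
L = 2 - √6/2 (L = 2 - √(3² - 3)/2 = 2 - √(9 - 3)/2 = 2 - √6/2 ≈ 0.77526)
G(d) = -3/d
(-13/14*12)*G(L) = (-13/14*12)*(-3/(2 - √6/2)) = -(-234)/(7*(2 - √6/2)) = 234/(7*(2 - √6/2))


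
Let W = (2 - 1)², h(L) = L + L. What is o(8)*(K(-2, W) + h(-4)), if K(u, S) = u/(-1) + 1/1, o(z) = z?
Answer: -40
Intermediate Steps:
h(L) = 2*L
W = 1 (W = 1² = 1)
K(u, S) = 1 - u (K(u, S) = u*(-1) + 1*1 = -u + 1 = 1 - u)
o(8)*(K(-2, W) + h(-4)) = 8*((1 - 1*(-2)) + 2*(-4)) = 8*((1 + 2) - 8) = 8*(3 - 8) = 8*(-5) = -40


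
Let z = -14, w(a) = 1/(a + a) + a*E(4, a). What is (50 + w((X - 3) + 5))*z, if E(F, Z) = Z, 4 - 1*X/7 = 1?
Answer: -186445/23 ≈ -8106.3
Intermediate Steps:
X = 21 (X = 28 - 7*1 = 28 - 7 = 21)
w(a) = a**2 + 1/(2*a) (w(a) = 1/(a + a) + a*a = 1/(2*a) + a**2 = a**2 + 1/(2*a))
(50 + w((X - 3) + 5))*z = (50 + (1/2 + ((21 - 3) + 5)**3)/((21 - 3) + 5))*(-14) = (50 + (1/2 + (18 + 5)**3)/(18 + 5))*(-14) = (50 + (1/2 + 23**3)/23)*(-14) = (50 + (1/2 + 12167)/23)*(-14) = (50 + (1/23)*(24335/2))*(-14) = (50 + 24335/46)*(-14) = (26635/46)*(-14) = -186445/23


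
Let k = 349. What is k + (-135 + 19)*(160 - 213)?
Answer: 6497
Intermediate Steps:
k + (-135 + 19)*(160 - 213) = 349 + (-135 + 19)*(160 - 213) = 349 - 116*(-53) = 349 + 6148 = 6497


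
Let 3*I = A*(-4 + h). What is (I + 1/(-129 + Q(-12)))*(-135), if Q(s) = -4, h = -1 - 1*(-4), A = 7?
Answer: 42030/133 ≈ 316.02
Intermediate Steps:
h = 3 (h = -1 + 4 = 3)
I = -7/3 (I = (7*(-4 + 3))/3 = (7*(-1))/3 = (⅓)*(-7) = -7/3 ≈ -2.3333)
(I + 1/(-129 + Q(-12)))*(-135) = (-7/3 + 1/(-129 - 4))*(-135) = (-7/3 + 1/(-133))*(-135) = (-7/3 - 1/133)*(-135) = -934/399*(-135) = 42030/133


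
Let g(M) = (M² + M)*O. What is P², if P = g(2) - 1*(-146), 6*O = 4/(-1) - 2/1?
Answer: 19600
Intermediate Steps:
O = -1 (O = (4/(-1) - 2/1)/6 = (4*(-1) - 2*1)/6 = (-4 - 2)/6 = (⅙)*(-6) = -1)
g(M) = -M - M² (g(M) = (M² + M)*(-1) = (M + M²)*(-1) = -M - M²)
P = 140 (P = -1*2*(1 + 2) - 1*(-146) = -1*2*3 + 146 = -6 + 146 = 140)
P² = 140² = 19600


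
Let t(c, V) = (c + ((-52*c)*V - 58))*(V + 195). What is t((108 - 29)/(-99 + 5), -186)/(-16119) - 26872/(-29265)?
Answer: 9015636241/1642293270 ≈ 5.4897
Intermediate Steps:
t(c, V) = (195 + V)*(-58 + c - 52*V*c) (t(c, V) = (c + (-52*V*c - 58))*(195 + V) = (c + (-58 - 52*V*c))*(195 + V) = (-58 + c - 52*V*c)*(195 + V) = (195 + V)*(-58 + c - 52*V*c))
t((108 - 29)/(-99 + 5), -186)/(-16119) - 26872/(-29265) = (-11310 - 58*(-186) + 195*((108 - 29)/(-99 + 5)) - 10139*(-186)*(108 - 29)/(-99 + 5) - 52*(108 - 29)/(-99 + 5)*(-186)²)/(-16119) - 26872/(-29265) = (-11310 + 10788 + 195*(79/(-94)) - 10139*(-186)*79/(-94) - 52*79/(-94)*34596)*(-1/16119) - 26872*(-1/29265) = (-11310 + 10788 + 195*(79*(-1/94)) - 10139*(-186)*79*(-1/94) - 52*79*(-1/94)*34596)*(-1/16119) + 26872/29265 = (-11310 + 10788 + 195*(-79/94) - 10139*(-186)*(-79/94) - 52*(-79/94)*34596)*(-1/16119) + 26872/29265 = (-11310 + 10788 - 15405/94 - 74491233/47 + 71060184/47)*(-1/16119) + 26872/29265 = -6926571/94*(-1/16119) + 26872/29265 = 769619/168354 + 26872/29265 = 9015636241/1642293270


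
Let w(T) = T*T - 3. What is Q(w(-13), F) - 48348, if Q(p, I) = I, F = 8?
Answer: -48340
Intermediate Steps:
w(T) = -3 + T² (w(T) = T² - 3 = -3 + T²)
Q(w(-13), F) - 48348 = 8 - 48348 = -48340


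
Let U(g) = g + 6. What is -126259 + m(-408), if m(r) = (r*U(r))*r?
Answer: -67044787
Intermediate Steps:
U(g) = 6 + g
m(r) = r²*(6 + r) (m(r) = (r*(6 + r))*r = r²*(6 + r))
-126259 + m(-408) = -126259 + (-408)²*(6 - 408) = -126259 + 166464*(-402) = -126259 - 66918528 = -67044787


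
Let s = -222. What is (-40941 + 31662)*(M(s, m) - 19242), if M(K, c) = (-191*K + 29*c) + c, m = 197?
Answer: -269740530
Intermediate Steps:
M(K, c) = -191*K + 30*c
(-40941 + 31662)*(M(s, m) - 19242) = (-40941 + 31662)*((-191*(-222) + 30*197) - 19242) = -9279*((42402 + 5910) - 19242) = -9279*(48312 - 19242) = -9279*29070 = -269740530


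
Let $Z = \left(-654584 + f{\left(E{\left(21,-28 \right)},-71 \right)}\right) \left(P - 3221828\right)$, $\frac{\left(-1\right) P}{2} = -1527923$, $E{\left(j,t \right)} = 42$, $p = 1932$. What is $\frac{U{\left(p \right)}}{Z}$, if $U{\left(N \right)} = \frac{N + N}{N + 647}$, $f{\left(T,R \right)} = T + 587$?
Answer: $\frac{644}{46656155495165} \approx 1.3803 \cdot 10^{-11}$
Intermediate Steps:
$P = 3055846$ ($P = \left(-2\right) \left(-1527923\right) = 3055846$)
$f{\left(T,R \right)} = 587 + T$
$U{\left(N \right)} = \frac{2 N}{647 + N}$
$Z = 108544758810$ ($Z = \left(-654584 + \left(587 + 42\right)\right) \left(3055846 - 3221828\right) = \left(-654584 + 629\right) \left(-165982\right) = \left(-653955\right) \left(-165982\right) = 108544758810$)
$\frac{U{\left(p \right)}}{Z} = \frac{2 \cdot 1932 \frac{1}{647 + 1932}}{108544758810} = 2 \cdot 1932 \cdot \frac{1}{2579} \cdot \frac{1}{108544758810} = \frac{3864}{2579} \cdot \frac{1}{108544758810} = \frac{644}{46656155495165}$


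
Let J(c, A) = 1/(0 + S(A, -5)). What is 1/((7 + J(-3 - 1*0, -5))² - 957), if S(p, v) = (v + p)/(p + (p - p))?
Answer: -4/3603 ≈ -0.0011102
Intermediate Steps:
S(p, v) = (p + v)/p (S(p, v) = (p + v)/(p + 0) = (p + v)/p)
J(c, A) = A/(-5 + A) (J(c, A) = 1/(0 + (A - 5)/A) = 1/(0 + (-5 + A)/A) = 1/((-5 + A)/A) = A/(-5 + A))
1/((7 + J(-3 - 1*0, -5))² - 957) = 1/((7 - 5/(-5 - 5))² - 957) = 1/((7 - 5/(-10))² - 957) = 1/((7 - 5*(-⅒))² - 957) = 1/((7 + ½)² - 957) = 1/((15/2)² - 957) = 1/(225/4 - 957) = 1/(-3603/4) = -4/3603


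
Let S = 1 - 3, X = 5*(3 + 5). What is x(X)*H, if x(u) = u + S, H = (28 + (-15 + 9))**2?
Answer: 18392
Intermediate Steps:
X = 40 (X = 5*8 = 40)
H = 484 (H = (28 - 6)**2 = 22**2 = 484)
S = -2
x(u) = -2 + u (x(u) = u - 2 = -2 + u)
x(X)*H = (-2 + 40)*484 = 38*484 = 18392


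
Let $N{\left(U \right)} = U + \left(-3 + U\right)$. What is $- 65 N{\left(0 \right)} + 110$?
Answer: $305$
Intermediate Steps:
$N{\left(U \right)} = -3 + 2 U$
$- 65 N{\left(0 \right)} + 110 = - 65 \left(-3 + 2 \cdot 0\right) + 110 = - 65 \left(-3 + 0\right) + 110 = \left(-65\right) \left(-3\right) + 110 = 195 + 110 = 305$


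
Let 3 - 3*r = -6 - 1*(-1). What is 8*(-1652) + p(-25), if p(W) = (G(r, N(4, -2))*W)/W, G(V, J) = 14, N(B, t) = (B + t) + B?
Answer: -13202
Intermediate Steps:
N(B, t) = t + 2*B
r = 8/3 (r = 1 - (-6 - 1*(-1))/3 = 1 - (-6 + 1)/3 = 1 - ⅓*(-5) = 1 + 5/3 = 8/3 ≈ 2.6667)
p(W) = 14 (p(W) = (14*W)/W = 14)
8*(-1652) + p(-25) = 8*(-1652) + 14 = -13216 + 14 = -13202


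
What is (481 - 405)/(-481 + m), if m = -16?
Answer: -76/497 ≈ -0.15292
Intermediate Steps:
(481 - 405)/(-481 + m) = (481 - 405)/(-481 - 16) = 76/(-497) = 76*(-1/497) = -76/497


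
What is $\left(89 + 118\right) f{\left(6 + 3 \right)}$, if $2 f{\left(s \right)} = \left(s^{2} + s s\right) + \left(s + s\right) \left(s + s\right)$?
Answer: $50301$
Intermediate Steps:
$f{\left(s \right)} = 3 s^{2}$ ($f{\left(s \right)} = \frac{\left(s^{2} + s s\right) + \left(s + s\right) \left(s + s\right)}{2} = \frac{\left(s^{2} + s^{2}\right) + 2 s 2 s}{2} = \frac{2 s^{2} + 4 s^{2}}{2} = \frac{6 s^{2}}{2} = 3 s^{2}$)
$\left(89 + 118\right) f{\left(6 + 3 \right)} = \left(89 + 118\right) 3 \left(6 + 3\right)^{2} = 207 \cdot 3 \cdot 9^{2} = 207 \cdot 3 \cdot 81 = 207 \cdot 243 = 50301$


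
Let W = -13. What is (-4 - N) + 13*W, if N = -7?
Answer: -166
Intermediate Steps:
(-4 - N) + 13*W = (-4 - 1*(-7)) + 13*(-13) = (-4 + 7) - 169 = 3 - 169 = -166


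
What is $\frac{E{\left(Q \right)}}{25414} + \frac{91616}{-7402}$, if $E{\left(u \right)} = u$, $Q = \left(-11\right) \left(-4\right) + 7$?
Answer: $- \frac{1163975761}{94057214} \approx -12.375$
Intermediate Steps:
$Q = 51$ ($Q = 44 + 7 = 51$)
$\frac{E{\left(Q \right)}}{25414} + \frac{91616}{-7402} = \frac{51}{25414} + \frac{91616}{-7402} = 51 \cdot \frac{1}{25414} + 91616 \left(- \frac{1}{7402}\right) = \frac{51}{25414} - \frac{45808}{3701} = - \frac{1163975761}{94057214}$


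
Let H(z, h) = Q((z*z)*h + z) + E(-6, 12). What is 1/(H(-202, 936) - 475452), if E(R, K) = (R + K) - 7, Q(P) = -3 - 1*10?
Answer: -1/475466 ≈ -2.1032e-6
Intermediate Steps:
Q(P) = -13 (Q(P) = -3 - 10 = -13)
E(R, K) = -7 + K + R (E(R, K) = (K + R) - 7 = -7 + K + R)
H(z, h) = -14 (H(z, h) = -13 + (-7 + 12 - 6) = -13 - 1 = -14)
1/(H(-202, 936) - 475452) = 1/(-14 - 475452) = 1/(-475466) = -1/475466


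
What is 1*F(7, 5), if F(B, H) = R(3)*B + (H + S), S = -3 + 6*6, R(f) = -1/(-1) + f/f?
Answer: 52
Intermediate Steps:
R(f) = 2 (R(f) = -1*(-1) + 1 = 1 + 1 = 2)
S = 33 (S = -3 + 36 = 33)
F(B, H) = 33 + H + 2*B (F(B, H) = 2*B + (H + 33) = 2*B + (33 + H) = 33 + H + 2*B)
1*F(7, 5) = 1*(33 + 5 + 2*7) = 1*(33 + 5 + 14) = 1*52 = 52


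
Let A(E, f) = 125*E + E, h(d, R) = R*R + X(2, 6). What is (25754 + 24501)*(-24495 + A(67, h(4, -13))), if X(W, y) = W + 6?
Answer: -806743515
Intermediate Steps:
X(W, y) = 6 + W
h(d, R) = 8 + R² (h(d, R) = R*R + (6 + 2) = R² + 8 = 8 + R²)
A(E, f) = 126*E
(25754 + 24501)*(-24495 + A(67, h(4, -13))) = (25754 + 24501)*(-24495 + 126*67) = 50255*(-24495 + 8442) = 50255*(-16053) = -806743515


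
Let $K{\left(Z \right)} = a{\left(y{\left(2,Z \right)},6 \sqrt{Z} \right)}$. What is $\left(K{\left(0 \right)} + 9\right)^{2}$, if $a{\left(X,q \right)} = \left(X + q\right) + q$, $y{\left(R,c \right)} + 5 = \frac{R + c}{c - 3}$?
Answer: $\frac{100}{9} \approx 11.111$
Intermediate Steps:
$y{\left(R,c \right)} = -5 + \frac{R + c}{-3 + c}$ ($y{\left(R,c \right)} = -5 + \frac{R + c}{c - 3} = -5 + \frac{R + c}{-3 + c}$)
$a{\left(X,q \right)} = X + 2 q$
$K{\left(Z \right)} = 12 \sqrt{Z} + \frac{17 - 4 Z}{-3 + Z}$ ($K{\left(Z \right)} = \frac{15 + 2 - 4 Z}{-3 + Z} + 2 \cdot 6 \sqrt{Z} = \frac{17 - 4 Z}{-3 + Z} + 12 \sqrt{Z} = 12 \sqrt{Z} + \frac{17 - 4 Z}{-3 + Z}$)
$\left(K{\left(0 \right)} + 9\right)^{2} = \left(\frac{17 - 0 + 12 \sqrt{0} \left(-3 + 0\right)}{-3 + 0} + 9\right)^{2} = \left(\frac{17 + 0 + 12 \cdot 0 \left(-3\right)}{-3} + 9\right)^{2} = \left(- \frac{17 + 0 + 0}{3} + 9\right)^{2} = \left(\left(- \frac{1}{3}\right) 17 + 9\right)^{2} = \left(- \frac{17}{3} + 9\right)^{2} = \left(\frac{10}{3}\right)^{2} = \frac{100}{9}$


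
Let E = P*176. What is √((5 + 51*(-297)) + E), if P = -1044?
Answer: I*√198886 ≈ 445.97*I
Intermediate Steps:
E = -183744 (E = -1044*176 = -183744)
√((5 + 51*(-297)) + E) = √((5 + 51*(-297)) - 183744) = √((5 - 15147) - 183744) = √(-15142 - 183744) = √(-198886) = I*√198886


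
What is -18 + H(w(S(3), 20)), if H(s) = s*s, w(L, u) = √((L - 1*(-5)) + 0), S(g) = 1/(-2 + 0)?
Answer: -27/2 ≈ -13.500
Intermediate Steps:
S(g) = -½ (S(g) = 1/(-2) = -½)
w(L, u) = √(5 + L) (w(L, u) = √((L + 5) + 0) = √((5 + L) + 0) = √(5 + L))
H(s) = s²
-18 + H(w(S(3), 20)) = -18 + (√(5 - ½))² = -18 + (√(9/2))² = -18 + (3*√2/2)² = -18 + 9/2 = -27/2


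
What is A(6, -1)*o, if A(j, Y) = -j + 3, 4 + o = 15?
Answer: -33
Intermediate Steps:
o = 11 (o = -4 + 15 = 11)
A(j, Y) = 3 - j
A(6, -1)*o = (3 - 1*6)*11 = (3 - 6)*11 = -3*11 = -33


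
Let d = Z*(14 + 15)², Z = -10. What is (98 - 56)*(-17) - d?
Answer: 7696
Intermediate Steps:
d = -8410 (d = -10*(14 + 15)² = -10*29² = -10*841 = -8410)
(98 - 56)*(-17) - d = (98 - 56)*(-17) - 1*(-8410) = 42*(-17) + 8410 = -714 + 8410 = 7696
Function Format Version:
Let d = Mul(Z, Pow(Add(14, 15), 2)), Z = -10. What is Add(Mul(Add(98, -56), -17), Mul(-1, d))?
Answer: 7696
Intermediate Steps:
d = -8410 (d = Mul(-10, Pow(Add(14, 15), 2)) = Mul(-10, Pow(29, 2)) = Mul(-10, 841) = -8410)
Add(Mul(Add(98, -56), -17), Mul(-1, d)) = Add(Mul(Add(98, -56), -17), Mul(-1, -8410)) = Add(Mul(42, -17), 8410) = Add(-714, 8410) = 7696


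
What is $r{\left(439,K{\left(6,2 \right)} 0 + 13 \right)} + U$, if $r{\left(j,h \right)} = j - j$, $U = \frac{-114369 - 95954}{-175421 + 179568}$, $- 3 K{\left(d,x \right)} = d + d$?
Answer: $- \frac{210323}{4147} \approx -50.717$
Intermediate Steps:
$K{\left(d,x \right)} = - \frac{2 d}{3}$ ($K{\left(d,x \right)} = - \frac{d + d}{3} = - \frac{2 d}{3}$)
$U = - \frac{210323}{4147} \approx -50.717$
$r{\left(j,h \right)} = 0$
$r{\left(439,K{\left(6,2 \right)} 0 + 13 \right)} + U = 0 - \frac{210323}{4147} = - \frac{210323}{4147}$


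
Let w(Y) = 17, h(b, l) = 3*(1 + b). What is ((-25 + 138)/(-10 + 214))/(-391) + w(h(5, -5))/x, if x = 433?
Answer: 1307059/34537812 ≈ 0.037844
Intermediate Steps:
h(b, l) = 3 + 3*b
((-25 + 138)/(-10 + 214))/(-391) + w(h(5, -5))/x = ((-25 + 138)/(-10 + 214))/(-391) + 17/433 = (113/204)*(-1/391) + 17*(1/433) = (113*(1/204))*(-1/391) + 17/433 = (113/204)*(-1/391) + 17/433 = -113/79764 + 17/433 = 1307059/34537812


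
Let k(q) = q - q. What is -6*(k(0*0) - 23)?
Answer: 138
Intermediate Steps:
k(q) = 0
-6*(k(0*0) - 23) = -6*(0 - 23) = -6*(-23) = 138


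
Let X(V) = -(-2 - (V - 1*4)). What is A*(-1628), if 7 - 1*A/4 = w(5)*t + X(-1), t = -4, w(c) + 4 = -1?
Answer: 65120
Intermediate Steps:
w(c) = -5 (w(c) = -4 - 1 = -5)
X(V) = -2 + V (X(V) = -(-2 - (V - 4)) = -(-2 - (-4 + V)) = -(-2 + (4 - V)) = -(2 - V) = -2 + V)
A = -40 (A = 28 - 4*(-5*(-4) + (-2 - 1)) = 28 - 4*(20 - 3) = 28 - 4*17 = 28 - 68 = -40)
A*(-1628) = -40*(-1628) = 65120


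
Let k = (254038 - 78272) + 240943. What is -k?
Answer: -416709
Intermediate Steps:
k = 416709 (k = 175766 + 240943 = 416709)
-k = -1*416709 = -416709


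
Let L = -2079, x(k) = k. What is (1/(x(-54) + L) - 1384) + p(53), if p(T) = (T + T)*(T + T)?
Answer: 21014315/2133 ≈ 9852.0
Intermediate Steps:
p(T) = 4*T**2 (p(T) = (2*T)*(2*T) = 4*T**2)
(1/(x(-54) + L) - 1384) + p(53) = (1/(-54 - 2079) - 1384) + 4*53**2 = (1/(-2133) - 1384) + 4*2809 = (-1/2133 - 1384) + 11236 = -2952073/2133 + 11236 = 21014315/2133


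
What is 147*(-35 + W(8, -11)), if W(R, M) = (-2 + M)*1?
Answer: -7056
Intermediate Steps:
W(R, M) = -2 + M
147*(-35 + W(8, -11)) = 147*(-35 + (-2 - 11)) = 147*(-35 - 13) = 147*(-48) = -7056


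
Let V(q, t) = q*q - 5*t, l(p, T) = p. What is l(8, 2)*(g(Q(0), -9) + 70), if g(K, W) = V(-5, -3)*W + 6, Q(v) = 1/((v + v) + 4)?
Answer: -2272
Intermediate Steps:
V(q, t) = q**2 - 5*t
Q(v) = 1/(4 + 2*v) (Q(v) = 1/(2*v + 4) = 1/(4 + 2*v))
g(K, W) = 6 + 40*W (g(K, W) = ((-5)**2 - 5*(-3))*W + 6 = (25 + 15)*W + 6 = 40*W + 6 = 6 + 40*W)
l(8, 2)*(g(Q(0), -9) + 70) = 8*((6 + 40*(-9)) + 70) = 8*((6 - 360) + 70) = 8*(-354 + 70) = 8*(-284) = -2272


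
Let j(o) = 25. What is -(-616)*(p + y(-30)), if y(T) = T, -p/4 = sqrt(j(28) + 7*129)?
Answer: -18480 - 9856*sqrt(58) ≈ -93541.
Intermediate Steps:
p = -16*sqrt(58) (p = -4*sqrt(25 + 7*129) = -4*sqrt(25 + 903) = -16*sqrt(58) ≈ -121.85)
-(-616)*(p + y(-30)) = -(-616)*(-16*sqrt(58) - 30) = -(-616)*(-30 - 16*sqrt(58)) = -(18480 + 9856*sqrt(58)) = -18480 - 9856*sqrt(58)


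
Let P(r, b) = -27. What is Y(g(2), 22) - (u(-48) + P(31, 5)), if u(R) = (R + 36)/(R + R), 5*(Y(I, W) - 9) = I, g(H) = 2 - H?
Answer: 287/8 ≈ 35.875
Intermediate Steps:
Y(I, W) = 9 + I/5
u(R) = (36 + R)/(2*R) (u(R) = (36 + R)/((2*R)) = (36 + R)*(1/(2*R)) = (36 + R)/(2*R))
Y(g(2), 22) - (u(-48) + P(31, 5)) = (9 + (2 - 1*2)/5) - ((1/2)*(36 - 48)/(-48) - 27) = (9 + (2 - 2)/5) - ((1/2)*(-1/48)*(-12) - 27) = (9 + (1/5)*0) - (1/8 - 27) = (9 + 0) - 1*(-215/8) = 9 + 215/8 = 287/8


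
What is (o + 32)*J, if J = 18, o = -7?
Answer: 450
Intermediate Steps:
(o + 32)*J = (-7 + 32)*18 = 25*18 = 450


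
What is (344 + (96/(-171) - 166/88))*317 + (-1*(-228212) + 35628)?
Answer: 933257041/2508 ≈ 3.7211e+5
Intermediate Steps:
(344 + (96/(-171) - 166/88))*317 + (-1*(-228212) + 35628) = (344 + (96*(-1/171) - 166*1/88))*317 + (228212 + 35628) = (344 + (-32/57 - 83/44))*317 + 263840 = (344 - 6139/2508)*317 + 263840 = (856613/2508)*317 + 263840 = 271546321/2508 + 263840 = 933257041/2508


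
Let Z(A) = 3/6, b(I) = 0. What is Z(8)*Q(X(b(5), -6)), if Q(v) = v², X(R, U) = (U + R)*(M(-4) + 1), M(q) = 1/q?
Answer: 81/8 ≈ 10.125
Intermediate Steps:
M(q) = 1/q
Z(A) = ½ (Z(A) = 3*(⅙) = ½)
X(R, U) = 3*R/4 + 3*U/4 (X(R, U) = (U + R)*(1/(-4) + 1) = (R + U)*(-¼ + 1) = (R + U)*(¾) = 3*R/4 + 3*U/4)
Z(8)*Q(X(b(5), -6)) = ((¾)*0 + (¾)*(-6))²/2 = (0 - 9/2)²/2 = (-9/2)²/2 = (½)*(81/4) = 81/8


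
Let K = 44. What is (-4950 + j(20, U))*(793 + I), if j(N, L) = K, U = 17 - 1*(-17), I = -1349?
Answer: 2727736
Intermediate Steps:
U = 34 (U = 17 + 17 = 34)
j(N, L) = 44
(-4950 + j(20, U))*(793 + I) = (-4950 + 44)*(793 - 1349) = -4906*(-556) = 2727736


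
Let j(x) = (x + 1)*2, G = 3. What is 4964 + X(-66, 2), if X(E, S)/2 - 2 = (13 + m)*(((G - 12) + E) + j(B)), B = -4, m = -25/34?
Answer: 50679/17 ≈ 2981.1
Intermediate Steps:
m = -25/34 (m = -25*1/34 = -25/34 ≈ -0.73529)
j(x) = 2 + 2*x (j(x) = (1 + x)*2 = 2 + 2*x)
X(E, S) = -6187/17 + 417*E/17 (X(E, S) = 4 + 2*((13 - 25/34)*(((3 - 12) + E) + (2 + 2*(-4)))) = 4 + 2*(417*((-9 + E) + (2 - 8))/34) = 4 + 2*(417*((-9 + E) - 6)/34) = 4 + 2*(417*(-15 + E)/34) = 4 + 2*(-6255/34 + 417*E/34) = 4 + (-6255/17 + 417*E/17) = -6187/17 + 417*E/17)
4964 + X(-66, 2) = 4964 + (-6187/17 + (417/17)*(-66)) = 4964 + (-6187/17 - 27522/17) = 4964 - 33709/17 = 50679/17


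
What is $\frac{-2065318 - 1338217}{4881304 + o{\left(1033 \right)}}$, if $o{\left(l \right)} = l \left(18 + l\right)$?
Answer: $- \frac{3403535}{5966987} \approx -0.57039$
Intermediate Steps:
$\frac{-2065318 - 1338217}{4881304 + o{\left(1033 \right)}} = \frac{-2065318 - 1338217}{4881304 + 1033 \left(18 + 1033\right)} = - \frac{3403535}{4881304 + 1033 \cdot 1051} = - \frac{3403535}{4881304 + 1085683} = - \frac{3403535}{5966987}$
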